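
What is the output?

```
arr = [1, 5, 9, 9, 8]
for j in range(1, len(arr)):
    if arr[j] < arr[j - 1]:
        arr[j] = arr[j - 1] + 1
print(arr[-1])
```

j=1: 5>=1, unchanged → [1, 5, 9, 9, 8]
j=2: 9>=5, unchanged → [1, 5, 9, 9, 8]
j=3: 9>=9, unchanged → [1, 5, 9, 9, 8]
j=4: 8<9, arr[4] = 9+1 = 10 → [1, 5, 9, 9, 10]

10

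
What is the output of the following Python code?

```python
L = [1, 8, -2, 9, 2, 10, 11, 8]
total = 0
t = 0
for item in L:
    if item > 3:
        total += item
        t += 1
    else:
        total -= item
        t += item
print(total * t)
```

270

item=1: not >3, total = 0-1 = -1; t=1
item=8: >3, total = (-1)+8 = 7; t=2
item=-2: not >3, total = 7-(-2) = 9; t=0
item=9: >3, total = 9+9 = 18; t=1
item=2: not >3, total = 18-2 = 16; t=3
item=10: >3, total = 16+10 = 26; t=4
item=11: >3, total = 26+11 = 37; t=5
item=8: >3, total = 37+8 = 45; t=6
total*t = 45*6 = 270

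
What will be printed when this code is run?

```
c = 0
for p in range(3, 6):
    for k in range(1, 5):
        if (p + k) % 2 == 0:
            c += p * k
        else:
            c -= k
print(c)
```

p=3,k=1: even sum, c = 0+3 = 3
p=3,k=2: odd sum, c = 3-2 = 1
p=3,k=3: even sum, c = 1+9 = 10
p=3,k=4: odd sum, c = 10-4 = 6
p=4,k=1: odd sum, c = 6-1 = 5
p=4,k=2: even sum, c = 5+8 = 13
p=4,k=3: odd sum, c = 13-3 = 10
p=4,k=4: even sum, c = 10+16 = 26
p=5,k=1: even sum, c = 26+5 = 31
p=5,k=2: odd sum, c = 31-2 = 29
p=5,k=3: even sum, c = 29+15 = 44
p=5,k=4: odd sum, c = 44-4 = 40

40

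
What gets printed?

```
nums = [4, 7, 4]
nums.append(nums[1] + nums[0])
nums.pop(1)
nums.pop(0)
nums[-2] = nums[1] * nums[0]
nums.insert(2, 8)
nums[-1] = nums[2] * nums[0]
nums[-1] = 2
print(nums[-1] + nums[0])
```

46

append nums[1]+nums[0] = 7+4 = 11 → [4, 7, 4, 11]
pop(1) removes 7 → [4, 4, 11]
pop(0) removes 4 → [4, 11]
nums[-2] = nums[1]*nums[0] = 11*4 = 44 → [44, 11]
insert 8 at 2 → [44, 11, 8]
nums[-1] = nums[2]*nums[0] = 8*44 = 352 → [44, 11, 352]
nums[-1] = 2 → [44, 11, 2]
nums[-1]+nums[0] = 2+44 = 46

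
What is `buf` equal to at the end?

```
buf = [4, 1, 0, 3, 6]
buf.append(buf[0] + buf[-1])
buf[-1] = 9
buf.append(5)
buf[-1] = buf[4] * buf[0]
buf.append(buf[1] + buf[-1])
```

append buf[0]+buf[-1] = 4+6 = 10 → [4, 1, 0, 3, 6, 10]
buf[-1] = 9 → [4, 1, 0, 3, 6, 9]
append 5 → [4, 1, 0, 3, 6, 9, 5]
buf[-1] = buf[4]*buf[0] = 6*4 = 24 → [4, 1, 0, 3, 6, 9, 24]
append buf[1]+buf[-1] = 1+24 = 25 → [4, 1, 0, 3, 6, 9, 24, 25]

[4, 1, 0, 3, 6, 9, 24, 25]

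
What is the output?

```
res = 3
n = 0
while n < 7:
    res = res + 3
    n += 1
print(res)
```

24

n=0: res = 3+3 = 6
n=1: res = 6+3 = 9
n=2: res = 9+3 = 12
n=3: res = 12+3 = 15
n=4: res = 15+3 = 18
n=5: res = 18+3 = 21
n=6: res = 21+3 = 24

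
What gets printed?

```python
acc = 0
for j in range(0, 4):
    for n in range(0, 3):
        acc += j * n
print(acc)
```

j=0,n=0: acc = 0+0 = 0
j=0,n=1: acc = 0+0 = 0
j=0,n=2: acc = 0+0 = 0
j=1,n=0: acc = 0+0 = 0
j=1,n=1: acc = 0+1 = 1
j=1,n=2: acc = 1+2 = 3
j=2,n=0: acc = 3+0 = 3
j=2,n=1: acc = 3+2 = 5
j=2,n=2: acc = 5+4 = 9
j=3,n=0: acc = 9+0 = 9
j=3,n=1: acc = 9+3 = 12
j=3,n=2: acc = 12+6 = 18

18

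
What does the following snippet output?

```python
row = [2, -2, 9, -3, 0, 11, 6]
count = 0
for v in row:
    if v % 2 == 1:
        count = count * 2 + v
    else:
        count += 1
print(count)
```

60

v=2: not odd, count = 0+1 = 1
v=-2: not odd, count = 1+1 = 2
v=9: odd, count = 2*2+9 = 13
v=-3: odd, count = 13*2+(-3) = 23
v=0: not odd, count = 23+1 = 24
v=11: odd, count = 24*2+11 = 59
v=6: not odd, count = 59+1 = 60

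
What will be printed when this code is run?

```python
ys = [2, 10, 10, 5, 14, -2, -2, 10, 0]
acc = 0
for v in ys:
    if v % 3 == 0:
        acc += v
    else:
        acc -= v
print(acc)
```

v=2: not %3==0, acc = 0-2 = -2
v=10: not %3==0, acc = (-2)-10 = -12
v=10: not %3==0, acc = (-12)-10 = -22
v=5: not %3==0, acc = (-22)-5 = -27
v=14: not %3==0, acc = (-27)-14 = -41
v=-2: not %3==0, acc = (-41)-(-2) = -39
v=-2: not %3==0, acc = (-39)-(-2) = -37
v=10: not %3==0, acc = (-37)-10 = -47
v=0: %3==0, acc = (-47)+0 = -47

-47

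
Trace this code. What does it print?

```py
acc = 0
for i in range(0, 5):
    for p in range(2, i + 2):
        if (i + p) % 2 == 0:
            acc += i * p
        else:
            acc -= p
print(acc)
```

i=1,p=2: odd sum, acc = 0-2 = -2
i=2,p=2: even sum, acc = (-2)+4 = 2
i=2,p=3: odd sum, acc = 2-3 = -1
i=3,p=2: odd sum, acc = (-1)-2 = -3
i=3,p=3: even sum, acc = (-3)+9 = 6
i=3,p=4: odd sum, acc = 6-4 = 2
i=4,p=2: even sum, acc = 2+8 = 10
i=4,p=3: odd sum, acc = 10-3 = 7
i=4,p=4: even sum, acc = 7+16 = 23
i=4,p=5: odd sum, acc = 23-5 = 18

18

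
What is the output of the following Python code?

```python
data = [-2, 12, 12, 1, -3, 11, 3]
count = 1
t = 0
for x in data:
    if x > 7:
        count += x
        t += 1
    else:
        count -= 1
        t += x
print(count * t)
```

x=-2: not >7, count = 1-1 = 0; t=-2
x=12: >7, count = 0+12 = 12; t=-1
x=12: >7, count = 12+12 = 24; t=0
x=1: not >7, count = 24-1 = 23; t=1
x=-3: not >7, count = 23-1 = 22; t=-2
x=11: >7, count = 22+11 = 33; t=-1
x=3: not >7, count = 33-1 = 32; t=2
count*t = 32*2 = 64

64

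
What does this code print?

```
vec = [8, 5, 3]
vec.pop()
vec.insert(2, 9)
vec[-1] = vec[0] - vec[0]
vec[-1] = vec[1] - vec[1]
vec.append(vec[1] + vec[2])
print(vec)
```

pop() removes 3 → [8, 5]
insert 9 at 2 → [8, 5, 9]
vec[-1] = vec[0]-vec[0] = 8-8 = 0 → [8, 5, 0]
vec[-1] = vec[1]-vec[1] = 5-5 = 0 → [8, 5, 0]
append vec[1]+vec[2] = 5+0 = 5 → [8, 5, 0, 5]

[8, 5, 0, 5]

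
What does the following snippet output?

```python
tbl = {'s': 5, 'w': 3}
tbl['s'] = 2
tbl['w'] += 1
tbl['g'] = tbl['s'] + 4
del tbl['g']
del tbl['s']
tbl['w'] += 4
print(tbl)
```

{'w': 8}

tbl['s'] = 2 → {'s': 2, 'w': 3}
tbl['w'] = 3+1 = 4 → {'s': 2, 'w': 4}
tbl['g'] = tbl['s']+4 = 6 → {'s': 2, 'w': 4, 'g': 6}
del 'g' → {'s': 2, 'w': 4}
del 's' → {'w': 4}
tbl['w'] = 4+4 = 8 → {'w': 8}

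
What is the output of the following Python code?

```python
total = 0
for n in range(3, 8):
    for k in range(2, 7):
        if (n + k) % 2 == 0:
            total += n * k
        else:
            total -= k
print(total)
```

n=3,k=2: odd sum, total = 0-2 = -2
n=3,k=3: even sum, total = (-2)+9 = 7
n=3,k=4: odd sum, total = 7-4 = 3
n=3,k=5: even sum, total = 3+15 = 18
n=3,k=6: odd sum, total = 18-6 = 12
n=4,k=2: even sum, total = 12+8 = 20
n=4,k=3: odd sum, total = 20-3 = 17
n=4,k=4: even sum, total = 17+16 = 33
n=4,k=5: odd sum, total = 33-5 = 28
n=4,k=6: even sum, total = 28+24 = 52
n=5,k=2: odd sum, total = 52-2 = 50
n=5,k=3: even sum, total = 50+15 = 65
n=5,k=4: odd sum, total = 65-4 = 61
n=5,k=5: even sum, total = 61+25 = 86
n=5,k=6: odd sum, total = 86-6 = 80
n=6,k=2: even sum, total = 80+12 = 92
n=6,k=3: odd sum, total = 92-3 = 89
n=6,k=4: even sum, total = 89+24 = 113
n=6,k=5: odd sum, total = 113-5 = 108
n=6,k=6: even sum, total = 108+36 = 144
n=7,k=2: odd sum, total = 144-2 = 142
n=7,k=3: even sum, total = 142+21 = 163
n=7,k=4: odd sum, total = 163-4 = 159
n=7,k=5: even sum, total = 159+35 = 194
n=7,k=6: odd sum, total = 194-6 = 188

188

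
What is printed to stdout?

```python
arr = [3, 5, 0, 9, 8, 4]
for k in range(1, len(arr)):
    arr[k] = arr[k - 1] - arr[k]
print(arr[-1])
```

k=1: arr[1] = 3-5 = -2 → [3, -2, 0, 9, 8, 4]
k=2: arr[2] = (-2)-0 = -2 → [3, -2, -2, 9, 8, 4]
k=3: arr[3] = (-2)-9 = -11 → [3, -2, -2, -11, 8, 4]
k=4: arr[4] = (-11)-8 = -19 → [3, -2, -2, -11, -19, 4]
k=5: arr[5] = (-19)-4 = -23 → [3, -2, -2, -11, -19, -23]

-23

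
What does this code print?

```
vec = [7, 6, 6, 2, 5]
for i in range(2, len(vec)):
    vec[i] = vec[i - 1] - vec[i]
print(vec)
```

i=2: vec[2] = 6-6 = 0 → [7, 6, 0, 2, 5]
i=3: vec[3] = 0-2 = -2 → [7, 6, 0, -2, 5]
i=4: vec[4] = (-2)-5 = -7 → [7, 6, 0, -2, -7]

[7, 6, 0, -2, -7]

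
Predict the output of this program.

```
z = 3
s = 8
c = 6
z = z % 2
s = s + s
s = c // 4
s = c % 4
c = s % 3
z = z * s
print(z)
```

2

z = 3%2 = 1
s = 8+8 = 16
s = 6//4 = 1
s = 6%4 = 2
c = 2%3 = 2
z = 1*2 = 2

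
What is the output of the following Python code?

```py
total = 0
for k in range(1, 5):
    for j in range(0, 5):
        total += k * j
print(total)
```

100

k=1,j=0: total = 0+0 = 0
k=1,j=1: total = 0+1 = 1
k=1,j=2: total = 1+2 = 3
k=1,j=3: total = 3+3 = 6
k=1,j=4: total = 6+4 = 10
k=2,j=0: total = 10+0 = 10
k=2,j=1: total = 10+2 = 12
k=2,j=2: total = 12+4 = 16
k=2,j=3: total = 16+6 = 22
k=2,j=4: total = 22+8 = 30
k=3,j=0: total = 30+0 = 30
k=3,j=1: total = 30+3 = 33
k=3,j=2: total = 33+6 = 39
k=3,j=3: total = 39+9 = 48
k=3,j=4: total = 48+12 = 60
k=4,j=0: total = 60+0 = 60
k=4,j=1: total = 60+4 = 64
k=4,j=2: total = 64+8 = 72
k=4,j=3: total = 72+12 = 84
k=4,j=4: total = 84+16 = 100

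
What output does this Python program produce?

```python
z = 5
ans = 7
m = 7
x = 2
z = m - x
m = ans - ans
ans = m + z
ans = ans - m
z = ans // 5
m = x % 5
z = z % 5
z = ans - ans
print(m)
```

2

z = 7-2 = 5
m = 7-7 = 0
ans = 0+5 = 5
ans = 5-0 = 5
z = 5//5 = 1
m = 2%5 = 2
z = 1%5 = 1
z = 5-5 = 0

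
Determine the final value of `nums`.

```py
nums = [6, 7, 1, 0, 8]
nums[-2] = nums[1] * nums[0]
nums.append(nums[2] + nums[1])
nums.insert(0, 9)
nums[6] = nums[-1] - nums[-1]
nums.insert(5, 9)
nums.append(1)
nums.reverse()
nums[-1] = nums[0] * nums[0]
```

[1, 0, 8, 9, 42, 1, 7, 6, 1]

nums[-2] = nums[1]*nums[0] = 7*6 = 42 → [6, 7, 1, 42, 8]
append nums[2]+nums[1] = 1+7 = 8 → [6, 7, 1, 42, 8, 8]
insert 9 at 0 → [9, 6, 7, 1, 42, 8, 8]
nums[6] = nums[-1]-nums[-1] = 8-8 = 0 → [9, 6, 7, 1, 42, 8, 0]
insert 9 at 5 → [9, 6, 7, 1, 42, 9, 8, 0]
append 1 → [9, 6, 7, 1, 42, 9, 8, 0, 1]
reverse → [1, 0, 8, 9, 42, 1, 7, 6, 9]
nums[-1] = nums[0]*nums[0] = 1*1 = 1 → [1, 0, 8, 9, 42, 1, 7, 6, 1]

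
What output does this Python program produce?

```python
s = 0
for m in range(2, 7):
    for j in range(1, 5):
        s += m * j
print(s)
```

m=2,j=1: s = 0+2 = 2
m=2,j=2: s = 2+4 = 6
m=2,j=3: s = 6+6 = 12
m=2,j=4: s = 12+8 = 20
m=3,j=1: s = 20+3 = 23
m=3,j=2: s = 23+6 = 29
m=3,j=3: s = 29+9 = 38
m=3,j=4: s = 38+12 = 50
m=4,j=1: s = 50+4 = 54
m=4,j=2: s = 54+8 = 62
m=4,j=3: s = 62+12 = 74
m=4,j=4: s = 74+16 = 90
m=5,j=1: s = 90+5 = 95
m=5,j=2: s = 95+10 = 105
m=5,j=3: s = 105+15 = 120
m=5,j=4: s = 120+20 = 140
m=6,j=1: s = 140+6 = 146
m=6,j=2: s = 146+12 = 158
m=6,j=3: s = 158+18 = 176
m=6,j=4: s = 176+24 = 200

200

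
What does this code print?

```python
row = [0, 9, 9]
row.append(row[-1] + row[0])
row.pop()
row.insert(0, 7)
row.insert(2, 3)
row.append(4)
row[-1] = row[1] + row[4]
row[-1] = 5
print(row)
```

[7, 0, 3, 9, 9, 5]

append row[-1]+row[0] = 9+0 = 9 → [0, 9, 9, 9]
pop() removes 9 → [0, 9, 9]
insert 7 at 0 → [7, 0, 9, 9]
insert 3 at 2 → [7, 0, 3, 9, 9]
append 4 → [7, 0, 3, 9, 9, 4]
row[-1] = row[1]+row[4] = 0+9 = 9 → [7, 0, 3, 9, 9, 9]
row[-1] = 5 → [7, 0, 3, 9, 9, 5]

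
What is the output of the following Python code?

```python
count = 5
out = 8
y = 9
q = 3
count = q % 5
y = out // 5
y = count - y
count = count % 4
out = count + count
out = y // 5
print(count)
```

count = 3%5 = 3
y = 8//5 = 1
y = 3-1 = 2
count = 3%4 = 3
out = 3+3 = 6
out = 2//5 = 0

3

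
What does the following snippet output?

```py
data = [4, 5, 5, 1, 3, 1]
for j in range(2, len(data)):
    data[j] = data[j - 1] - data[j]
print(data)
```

[4, 5, 0, -1, -4, -5]

j=2: data[2] = 5-5 = 0 → [4, 5, 0, 1, 3, 1]
j=3: data[3] = 0-1 = -1 → [4, 5, 0, -1, 3, 1]
j=4: data[4] = (-1)-3 = -4 → [4, 5, 0, -1, -4, 1]
j=5: data[5] = (-4)-1 = -5 → [4, 5, 0, -1, -4, -5]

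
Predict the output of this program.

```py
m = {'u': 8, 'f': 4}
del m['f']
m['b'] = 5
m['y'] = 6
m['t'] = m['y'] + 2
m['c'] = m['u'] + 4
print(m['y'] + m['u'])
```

del 'f' → {'u': 8}
m['b'] = 5 → {'u': 8, 'b': 5}
m['y'] = 6 → {'u': 8, 'b': 5, 'y': 6}
m['t'] = m['y']+2 = 8 → {'u': 8, 'b': 5, 'y': 6, 't': 8}
m['c'] = m['u']+4 = 12 → {'u': 8, 'b': 5, 'y': 6, 't': 8, 'c': 12}
m['y']+m['u'] = 6+8 = 14

14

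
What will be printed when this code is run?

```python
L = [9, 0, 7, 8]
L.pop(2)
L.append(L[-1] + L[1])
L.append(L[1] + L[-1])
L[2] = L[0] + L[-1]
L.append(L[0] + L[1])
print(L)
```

[9, 0, 17, 8, 8, 9]

pop(2) removes 7 → [9, 0, 8]
append L[-1]+L[1] = 8+0 = 8 → [9, 0, 8, 8]
append L[1]+L[-1] = 0+8 = 8 → [9, 0, 8, 8, 8]
L[2] = L[0]+L[-1] = 9+8 = 17 → [9, 0, 17, 8, 8]
append L[0]+L[1] = 9+0 = 9 → [9, 0, 17, 8, 8, 9]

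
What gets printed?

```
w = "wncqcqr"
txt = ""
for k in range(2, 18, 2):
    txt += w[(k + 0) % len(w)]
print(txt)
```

ccrnqqwc

k=2: add w[2]='c' → 'c'
k=4: add w[4]='c' → 'cc'
k=6: add w[6]='r' → 'ccr'
k=8: add w[1]='n' → 'ccrn'
k=10: add w[3]='q' → 'ccrnq'
k=12: add w[5]='q' → 'ccrnqq'
k=14: add w[0]='w' → 'ccrnqqw'
k=16: add w[2]='c' → 'ccrnqqwc'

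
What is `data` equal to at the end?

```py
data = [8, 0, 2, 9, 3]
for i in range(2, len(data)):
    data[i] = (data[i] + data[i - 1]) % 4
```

[8, 0, 2, 3, 2]

i=2: data[2] = (2+0)%4 = 2 → [8, 0, 2, 9, 3]
i=3: data[3] = (9+2)%4 = 3 → [8, 0, 2, 3, 3]
i=4: data[4] = (3+3)%4 = 2 → [8, 0, 2, 3, 2]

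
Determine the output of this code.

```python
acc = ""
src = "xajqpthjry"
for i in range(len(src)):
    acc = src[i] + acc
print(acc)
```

i=0: prepend 'x' → 'x'
i=1: prepend 'a' → 'ax'
i=2: prepend 'j' → 'jax'
i=3: prepend 'q' → 'qjax'
i=4: prepend 'p' → 'pqjax'
i=5: prepend 't' → 'tpqjax'
i=6: prepend 'h' → 'htpqjax'
i=7: prepend 'j' → 'jhtpqjax'
i=8: prepend 'r' → 'rjhtpqjax'
i=9: prepend 'y' → 'yrjhtpqjax'

yrjhtpqjax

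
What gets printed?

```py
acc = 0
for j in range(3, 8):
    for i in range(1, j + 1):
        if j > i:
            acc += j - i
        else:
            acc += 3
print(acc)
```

70

j=3,i=1: 3>1, acc = 0+2 = 2
j=3,i=2: 3>2, acc = 2+1 = 3
j=3,i=3: not 3>3, acc = 3+3 = 6
j=4,i=1: 4>1, acc = 6+3 = 9
j=4,i=2: 4>2, acc = 9+2 = 11
j=4,i=3: 4>3, acc = 11+1 = 12
j=4,i=4: not 4>4, acc = 12+3 = 15
j=5,i=1: 5>1, acc = 15+4 = 19
j=5,i=2: 5>2, acc = 19+3 = 22
j=5,i=3: 5>3, acc = 22+2 = 24
j=5,i=4: 5>4, acc = 24+1 = 25
j=5,i=5: not 5>5, acc = 25+3 = 28
j=6,i=1: 6>1, acc = 28+5 = 33
j=6,i=2: 6>2, acc = 33+4 = 37
j=6,i=3: 6>3, acc = 37+3 = 40
j=6,i=4: 6>4, acc = 40+2 = 42
j=6,i=5: 6>5, acc = 42+1 = 43
j=6,i=6: not 6>6, acc = 43+3 = 46
j=7,i=1: 7>1, acc = 46+6 = 52
j=7,i=2: 7>2, acc = 52+5 = 57
j=7,i=3: 7>3, acc = 57+4 = 61
j=7,i=4: 7>4, acc = 61+3 = 64
j=7,i=5: 7>5, acc = 64+2 = 66
j=7,i=6: 7>6, acc = 66+1 = 67
j=7,i=7: not 7>7, acc = 67+3 = 70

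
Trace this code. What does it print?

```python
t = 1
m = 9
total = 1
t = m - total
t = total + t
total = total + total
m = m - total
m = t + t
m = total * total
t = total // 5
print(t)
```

t = 9-1 = 8
t = 1+8 = 9
total = 1+1 = 2
m = 9-2 = 7
m = 9+9 = 18
m = 2*2 = 4
t = 2//5 = 0

0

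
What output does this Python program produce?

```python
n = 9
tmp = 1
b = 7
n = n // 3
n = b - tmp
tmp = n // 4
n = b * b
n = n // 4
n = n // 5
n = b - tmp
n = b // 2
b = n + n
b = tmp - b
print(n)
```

3

n = 9//3 = 3
n = 7-1 = 6
tmp = 6//4 = 1
n = 7*7 = 49
n = 49//4 = 12
n = 12//5 = 2
n = 7-1 = 6
n = 7//2 = 3
b = 3+3 = 6
b = 1-6 = -5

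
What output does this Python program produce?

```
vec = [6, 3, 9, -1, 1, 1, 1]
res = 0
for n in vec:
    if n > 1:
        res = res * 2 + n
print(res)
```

39

n=6: >1, res = 0*2+6 = 6
n=3: >1, res = 6*2+3 = 15
n=9: >1, res = 15*2+9 = 39
n=-1: not >1
n=1: not >1
n=1: not >1
n=1: not >1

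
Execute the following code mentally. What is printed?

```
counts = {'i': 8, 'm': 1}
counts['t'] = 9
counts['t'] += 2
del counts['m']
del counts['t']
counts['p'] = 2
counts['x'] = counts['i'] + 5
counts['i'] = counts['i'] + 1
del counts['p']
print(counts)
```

{'i': 9, 'x': 13}

counts['t'] = 9 → {'i': 8, 'm': 1, 't': 9}
counts['t'] = 9+2 = 11 → {'i': 8, 'm': 1, 't': 11}
del 'm' → {'i': 8, 't': 11}
del 't' → {'i': 8}
counts['p'] = 2 → {'i': 8, 'p': 2}
counts['x'] = counts['i']+5 = 13 → {'i': 8, 'p': 2, 'x': 13}
counts['i'] = counts['i']+1 = 9 → {'i': 9, 'p': 2, 'x': 13}
del 'p' → {'i': 9, 'x': 13}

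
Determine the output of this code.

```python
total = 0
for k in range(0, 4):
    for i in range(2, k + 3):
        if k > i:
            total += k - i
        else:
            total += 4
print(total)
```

37

k=0,i=2: not 0>2, total = 0+4 = 4
k=1,i=2: not 1>2, total = 4+4 = 8
k=1,i=3: not 1>3, total = 8+4 = 12
k=2,i=2: not 2>2, total = 12+4 = 16
k=2,i=3: not 2>3, total = 16+4 = 20
k=2,i=4: not 2>4, total = 20+4 = 24
k=3,i=2: 3>2, total = 24+1 = 25
k=3,i=3: not 3>3, total = 25+4 = 29
k=3,i=4: not 3>4, total = 29+4 = 33
k=3,i=5: not 3>5, total = 33+4 = 37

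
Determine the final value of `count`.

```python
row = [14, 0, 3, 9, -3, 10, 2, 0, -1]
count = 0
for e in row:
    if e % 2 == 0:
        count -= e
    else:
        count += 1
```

e=14: even, count = 0-14 = -14
e=0: even, count = (-14)-0 = -14
e=3: not even, count = (-14)+1 = -13
e=9: not even, count = (-13)+1 = -12
e=-3: not even, count = (-12)+1 = -11
e=10: even, count = (-11)-10 = -21
e=2: even, count = (-21)-2 = -23
e=0: even, count = (-23)-0 = -23
e=-1: not even, count = (-23)+1 = -22

-22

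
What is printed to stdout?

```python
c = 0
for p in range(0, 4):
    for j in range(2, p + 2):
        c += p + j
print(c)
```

30

p=1,j=2: c = 0+3 = 3
p=2,j=2: c = 3+4 = 7
p=2,j=3: c = 7+5 = 12
p=3,j=2: c = 12+5 = 17
p=3,j=3: c = 17+6 = 23
p=3,j=4: c = 23+7 = 30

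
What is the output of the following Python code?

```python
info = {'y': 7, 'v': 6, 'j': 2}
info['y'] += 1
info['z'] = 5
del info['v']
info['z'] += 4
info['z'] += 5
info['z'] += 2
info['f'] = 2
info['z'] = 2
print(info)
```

info['y'] = 7+1 = 8 → {'y': 8, 'v': 6, 'j': 2}
info['z'] = 5 → {'y': 8, 'v': 6, 'j': 2, 'z': 5}
del 'v' → {'y': 8, 'j': 2, 'z': 5}
info['z'] = 5+4 = 9 → {'y': 8, 'j': 2, 'z': 9}
info['z'] = 9+5 = 14 → {'y': 8, 'j': 2, 'z': 14}
info['z'] = 14+2 = 16 → {'y': 8, 'j': 2, 'z': 16}
info['f'] = 2 → {'y': 8, 'j': 2, 'z': 16, 'f': 2}
info['z'] = 2 → {'y': 8, 'j': 2, 'z': 2, 'f': 2}

{'y': 8, 'j': 2, 'z': 2, 'f': 2}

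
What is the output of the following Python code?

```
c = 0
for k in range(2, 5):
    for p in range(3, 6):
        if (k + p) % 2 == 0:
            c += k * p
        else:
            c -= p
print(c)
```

28

k=2,p=3: odd sum, c = 0-3 = -3
k=2,p=4: even sum, c = (-3)+8 = 5
k=2,p=5: odd sum, c = 5-5 = 0
k=3,p=3: even sum, c = 0+9 = 9
k=3,p=4: odd sum, c = 9-4 = 5
k=3,p=5: even sum, c = 5+15 = 20
k=4,p=3: odd sum, c = 20-3 = 17
k=4,p=4: even sum, c = 17+16 = 33
k=4,p=5: odd sum, c = 33-5 = 28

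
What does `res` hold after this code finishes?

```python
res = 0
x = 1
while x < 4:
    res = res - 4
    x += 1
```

-12

x=1: res = 0-4 = -4
x=2: res = (-4)-4 = -8
x=3: res = (-8)-4 = -12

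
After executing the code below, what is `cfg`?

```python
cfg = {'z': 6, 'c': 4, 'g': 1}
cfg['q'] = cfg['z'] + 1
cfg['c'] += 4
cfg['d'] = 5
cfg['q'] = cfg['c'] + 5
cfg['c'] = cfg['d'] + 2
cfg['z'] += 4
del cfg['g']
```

{'z': 10, 'c': 7, 'q': 13, 'd': 5}

cfg['q'] = cfg['z']+1 = 7 → {'z': 6, 'c': 4, 'g': 1, 'q': 7}
cfg['c'] = 4+4 = 8 → {'z': 6, 'c': 8, 'g': 1, 'q': 7}
cfg['d'] = 5 → {'z': 6, 'c': 8, 'g': 1, 'q': 7, 'd': 5}
cfg['q'] = cfg['c']+5 = 13 → {'z': 6, 'c': 8, 'g': 1, 'q': 13, 'd': 5}
cfg['c'] = cfg['d']+2 = 7 → {'z': 6, 'c': 7, 'g': 1, 'q': 13, 'd': 5}
cfg['z'] = 6+4 = 10 → {'z': 10, 'c': 7, 'g': 1, 'q': 13, 'd': 5}
del 'g' → {'z': 10, 'c': 7, 'q': 13, 'd': 5}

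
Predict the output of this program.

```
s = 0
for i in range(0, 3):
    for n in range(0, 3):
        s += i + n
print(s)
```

18

i=0,n=0: s = 0+0 = 0
i=0,n=1: s = 0+1 = 1
i=0,n=2: s = 1+2 = 3
i=1,n=0: s = 3+1 = 4
i=1,n=1: s = 4+2 = 6
i=1,n=2: s = 6+3 = 9
i=2,n=0: s = 9+2 = 11
i=2,n=1: s = 11+3 = 14
i=2,n=2: s = 14+4 = 18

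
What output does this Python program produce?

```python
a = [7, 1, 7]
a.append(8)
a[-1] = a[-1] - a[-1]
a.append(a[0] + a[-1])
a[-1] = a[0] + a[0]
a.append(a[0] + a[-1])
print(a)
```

[7, 1, 7, 0, 14, 21]

append 8 → [7, 1, 7, 8]
a[-1] = a[-1]-a[-1] = 8-8 = 0 → [7, 1, 7, 0]
append a[0]+a[-1] = 7+0 = 7 → [7, 1, 7, 0, 7]
a[-1] = a[0]+a[0] = 7+7 = 14 → [7, 1, 7, 0, 14]
append a[0]+a[-1] = 7+14 = 21 → [7, 1, 7, 0, 14, 21]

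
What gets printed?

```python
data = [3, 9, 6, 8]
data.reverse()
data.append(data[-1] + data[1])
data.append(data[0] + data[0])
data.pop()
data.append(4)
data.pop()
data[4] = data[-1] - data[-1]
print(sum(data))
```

26

reverse → [8, 6, 9, 3]
append data[-1]+data[1] = 3+6 = 9 → [8, 6, 9, 3, 9]
append data[0]+data[0] = 8+8 = 16 → [8, 6, 9, 3, 9, 16]
pop() removes 16 → [8, 6, 9, 3, 9]
append 4 → [8, 6, 9, 3, 9, 4]
pop() removes 4 → [8, 6, 9, 3, 9]
data[4] = data[-1]-data[-1] = 9-9 = 0 → [8, 6, 9, 3, 0]
sum = 26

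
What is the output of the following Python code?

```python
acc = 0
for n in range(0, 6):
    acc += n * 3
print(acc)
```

45

n=0: acc = 0+0*3 = 0
n=1: acc = 0+1*3 = 3
n=2: acc = 3+2*3 = 9
n=3: acc = 9+3*3 = 18
n=4: acc = 18+4*3 = 30
n=5: acc = 30+5*3 = 45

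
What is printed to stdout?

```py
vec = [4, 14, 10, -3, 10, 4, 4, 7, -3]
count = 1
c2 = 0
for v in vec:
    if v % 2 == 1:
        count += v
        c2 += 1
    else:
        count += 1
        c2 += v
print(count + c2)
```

57

v=4: not odd, count = 1+1 = 2; c2=4
v=14: not odd, count = 2+1 = 3; c2=18
v=10: not odd, count = 3+1 = 4; c2=28
v=-3: odd, count = 4+(-3) = 1; c2=29
v=10: not odd, count = 1+1 = 2; c2=39
v=4: not odd, count = 2+1 = 3; c2=43
v=4: not odd, count = 3+1 = 4; c2=47
v=7: odd, count = 4+7 = 11; c2=48
v=-3: odd, count = 11+(-3) = 8; c2=49
count+c2 = 8+49 = 57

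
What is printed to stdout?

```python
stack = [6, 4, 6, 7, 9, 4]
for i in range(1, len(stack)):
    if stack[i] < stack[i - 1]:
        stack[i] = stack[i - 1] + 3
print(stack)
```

i=1: 4<6, stack[1] = 6+3 = 9 → [6, 9, 6, 7, 9, 4]
i=2: 6<9, stack[2] = 9+3 = 12 → [6, 9, 12, 7, 9, 4]
i=3: 7<12, stack[3] = 12+3 = 15 → [6, 9, 12, 15, 9, 4]
i=4: 9<15, stack[4] = 15+3 = 18 → [6, 9, 12, 15, 18, 4]
i=5: 4<18, stack[5] = 18+3 = 21 → [6, 9, 12, 15, 18, 21]

[6, 9, 12, 15, 18, 21]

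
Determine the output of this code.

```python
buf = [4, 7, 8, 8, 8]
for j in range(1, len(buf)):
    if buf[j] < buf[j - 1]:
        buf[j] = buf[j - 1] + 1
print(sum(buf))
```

35

j=1: 7>=4, unchanged → [4, 7, 8, 8, 8]
j=2: 8>=7, unchanged → [4, 7, 8, 8, 8]
j=3: 8>=8, unchanged → [4, 7, 8, 8, 8]
j=4: 8>=8, unchanged → [4, 7, 8, 8, 8]
sum = 35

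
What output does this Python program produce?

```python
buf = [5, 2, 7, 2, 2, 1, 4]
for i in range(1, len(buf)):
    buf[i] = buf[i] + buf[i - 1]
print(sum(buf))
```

i=1: buf[1] = 2+5 = 7 → [5, 7, 7, 2, 2, 1, 4]
i=2: buf[2] = 7+7 = 14 → [5, 7, 14, 2, 2, 1, 4]
i=3: buf[3] = 2+14 = 16 → [5, 7, 14, 16, 2, 1, 4]
i=4: buf[4] = 2+16 = 18 → [5, 7, 14, 16, 18, 1, 4]
i=5: buf[5] = 1+18 = 19 → [5, 7, 14, 16, 18, 19, 4]
i=6: buf[6] = 4+19 = 23 → [5, 7, 14, 16, 18, 19, 23]
sum = 102

102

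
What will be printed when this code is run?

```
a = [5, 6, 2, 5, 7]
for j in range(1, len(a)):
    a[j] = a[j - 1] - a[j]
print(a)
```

[5, -1, -3, -8, -15]

j=1: a[1] = 5-6 = -1 → [5, -1, 2, 5, 7]
j=2: a[2] = (-1)-2 = -3 → [5, -1, -3, 5, 7]
j=3: a[3] = (-3)-5 = -8 → [5, -1, -3, -8, 7]
j=4: a[4] = (-8)-7 = -15 → [5, -1, -3, -8, -15]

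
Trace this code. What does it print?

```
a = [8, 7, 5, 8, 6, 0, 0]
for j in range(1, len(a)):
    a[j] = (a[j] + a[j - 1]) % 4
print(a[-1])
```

2

j=1: a[1] = (7+8)%4 = 3 → [8, 3, 5, 8, 6, 0, 0]
j=2: a[2] = (5+3)%4 = 0 → [8, 3, 0, 8, 6, 0, 0]
j=3: a[3] = (8+0)%4 = 0 → [8, 3, 0, 0, 6, 0, 0]
j=4: a[4] = (6+0)%4 = 2 → [8, 3, 0, 0, 2, 0, 0]
j=5: a[5] = (0+2)%4 = 2 → [8, 3, 0, 0, 2, 2, 0]
j=6: a[6] = (0+2)%4 = 2 → [8, 3, 0, 0, 2, 2, 2]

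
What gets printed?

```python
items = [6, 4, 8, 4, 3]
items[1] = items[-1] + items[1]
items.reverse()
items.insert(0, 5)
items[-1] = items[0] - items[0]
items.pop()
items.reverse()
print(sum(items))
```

27

items[1] = items[-1]+items[1] = 3+4 = 7 → [6, 7, 8, 4, 3]
reverse → [3, 4, 8, 7, 6]
insert 5 at 0 → [5, 3, 4, 8, 7, 6]
items[-1] = items[0]-items[0] = 5-5 = 0 → [5, 3, 4, 8, 7, 0]
pop() removes 0 → [5, 3, 4, 8, 7]
reverse → [7, 8, 4, 3, 5]
sum = 27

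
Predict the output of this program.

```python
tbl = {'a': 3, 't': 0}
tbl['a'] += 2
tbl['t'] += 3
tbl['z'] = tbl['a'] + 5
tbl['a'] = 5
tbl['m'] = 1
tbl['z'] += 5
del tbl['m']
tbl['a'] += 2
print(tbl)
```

{'a': 7, 't': 3, 'z': 15}

tbl['a'] = 3+2 = 5 → {'a': 5, 't': 0}
tbl['t'] = 0+3 = 3 → {'a': 5, 't': 3}
tbl['z'] = tbl['a']+5 = 10 → {'a': 5, 't': 3, 'z': 10}
tbl['a'] = 5 → {'a': 5, 't': 3, 'z': 10}
tbl['m'] = 1 → {'a': 5, 't': 3, 'z': 10, 'm': 1}
tbl['z'] = 10+5 = 15 → {'a': 5, 't': 3, 'z': 15, 'm': 1}
del 'm' → {'a': 5, 't': 3, 'z': 15}
tbl['a'] = 5+2 = 7 → {'a': 7, 't': 3, 'z': 15}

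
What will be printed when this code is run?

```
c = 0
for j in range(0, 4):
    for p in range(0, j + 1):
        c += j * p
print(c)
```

25

j=0,p=0: c = 0+0 = 0
j=1,p=0: c = 0+0 = 0
j=1,p=1: c = 0+1 = 1
j=2,p=0: c = 1+0 = 1
j=2,p=1: c = 1+2 = 3
j=2,p=2: c = 3+4 = 7
j=3,p=0: c = 7+0 = 7
j=3,p=1: c = 7+3 = 10
j=3,p=2: c = 10+6 = 16
j=3,p=3: c = 16+9 = 25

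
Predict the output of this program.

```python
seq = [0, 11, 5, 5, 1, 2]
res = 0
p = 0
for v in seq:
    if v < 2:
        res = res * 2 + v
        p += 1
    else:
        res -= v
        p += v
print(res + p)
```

-18

v=0: <2, res = 0*2+0 = 0; p=1
v=11: not <2, res = 0-11 = -11; p=12
v=5: not <2, res = (-11)-5 = -16; p=17
v=5: not <2, res = (-16)-5 = -21; p=22
v=1: <2, res = (-21)*2+1 = -41; p=23
v=2: not <2, res = (-41)-2 = -43; p=25
res+p = (-43)+25 = -18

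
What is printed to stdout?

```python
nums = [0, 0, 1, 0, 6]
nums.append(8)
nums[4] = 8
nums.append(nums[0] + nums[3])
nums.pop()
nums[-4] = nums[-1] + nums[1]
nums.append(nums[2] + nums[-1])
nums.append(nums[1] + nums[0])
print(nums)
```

[0, 0, 8, 0, 8, 8, 16, 0]

append 8 → [0, 0, 1, 0, 6, 8]
nums[4] = 8 → [0, 0, 1, 0, 8, 8]
append nums[0]+nums[3] = 0+0 = 0 → [0, 0, 1, 0, 8, 8, 0]
pop() removes 0 → [0, 0, 1, 0, 8, 8]
nums[-4] = nums[-1]+nums[1] = 8+0 = 8 → [0, 0, 8, 0, 8, 8]
append nums[2]+nums[-1] = 8+8 = 16 → [0, 0, 8, 0, 8, 8, 16]
append nums[1]+nums[0] = 0+0 = 0 → [0, 0, 8, 0, 8, 8, 16, 0]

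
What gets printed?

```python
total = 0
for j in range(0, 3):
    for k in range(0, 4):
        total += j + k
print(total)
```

j=0,k=0: total = 0+0 = 0
j=0,k=1: total = 0+1 = 1
j=0,k=2: total = 1+2 = 3
j=0,k=3: total = 3+3 = 6
j=1,k=0: total = 6+1 = 7
j=1,k=1: total = 7+2 = 9
j=1,k=2: total = 9+3 = 12
j=1,k=3: total = 12+4 = 16
j=2,k=0: total = 16+2 = 18
j=2,k=1: total = 18+3 = 21
j=2,k=2: total = 21+4 = 25
j=2,k=3: total = 25+5 = 30

30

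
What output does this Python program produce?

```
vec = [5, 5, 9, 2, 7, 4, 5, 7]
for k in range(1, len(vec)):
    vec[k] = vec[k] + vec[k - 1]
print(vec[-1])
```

k=1: vec[1] = 5+5 = 10 → [5, 10, 9, 2, 7, 4, 5, 7]
k=2: vec[2] = 9+10 = 19 → [5, 10, 19, 2, 7, 4, 5, 7]
k=3: vec[3] = 2+19 = 21 → [5, 10, 19, 21, 7, 4, 5, 7]
k=4: vec[4] = 7+21 = 28 → [5, 10, 19, 21, 28, 4, 5, 7]
k=5: vec[5] = 4+28 = 32 → [5, 10, 19, 21, 28, 32, 5, 7]
k=6: vec[6] = 5+32 = 37 → [5, 10, 19, 21, 28, 32, 37, 7]
k=7: vec[7] = 7+37 = 44 → [5, 10, 19, 21, 28, 32, 37, 44]

44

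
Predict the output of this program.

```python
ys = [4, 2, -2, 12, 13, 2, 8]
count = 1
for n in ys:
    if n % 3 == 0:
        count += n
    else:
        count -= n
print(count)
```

n=4: not %3==0, count = 1-4 = -3
n=2: not %3==0, count = (-3)-2 = -5
n=-2: not %3==0, count = (-5)-(-2) = -3
n=12: %3==0, count = (-3)+12 = 9
n=13: not %3==0, count = 9-13 = -4
n=2: not %3==0, count = (-4)-2 = -6
n=8: not %3==0, count = (-6)-8 = -14

-14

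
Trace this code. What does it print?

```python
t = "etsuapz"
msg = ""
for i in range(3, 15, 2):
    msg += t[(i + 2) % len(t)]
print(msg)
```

pesazt

i=3: add t[5]='p' → 'p'
i=5: add t[0]='e' → 'pe'
i=7: add t[2]='s' → 'pes'
i=9: add t[4]='a' → 'pesa'
i=11: add t[6]='z' → 'pesaz'
i=13: add t[1]='t' → 'pesazt'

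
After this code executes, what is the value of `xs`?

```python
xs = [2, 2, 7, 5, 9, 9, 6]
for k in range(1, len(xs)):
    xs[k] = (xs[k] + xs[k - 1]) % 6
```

k=1: xs[1] = (2+2)%6 = 4 → [2, 4, 7, 5, 9, 9, 6]
k=2: xs[2] = (7+4)%6 = 5 → [2, 4, 5, 5, 9, 9, 6]
k=3: xs[3] = (5+5)%6 = 4 → [2, 4, 5, 4, 9, 9, 6]
k=4: xs[4] = (9+4)%6 = 1 → [2, 4, 5, 4, 1, 9, 6]
k=5: xs[5] = (9+1)%6 = 4 → [2, 4, 5, 4, 1, 4, 6]
k=6: xs[6] = (6+4)%6 = 4 → [2, 4, 5, 4, 1, 4, 4]

[2, 4, 5, 4, 1, 4, 4]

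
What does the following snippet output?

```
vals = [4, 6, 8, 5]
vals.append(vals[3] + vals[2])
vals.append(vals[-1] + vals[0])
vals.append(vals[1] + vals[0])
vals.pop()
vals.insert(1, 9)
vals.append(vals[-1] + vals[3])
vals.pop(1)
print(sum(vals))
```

append vals[3]+vals[2] = 5+8 = 13 → [4, 6, 8, 5, 13]
append vals[-1]+vals[0] = 13+4 = 17 → [4, 6, 8, 5, 13, 17]
append vals[1]+vals[0] = 6+4 = 10 → [4, 6, 8, 5, 13, 17, 10]
pop() removes 10 → [4, 6, 8, 5, 13, 17]
insert 9 at 1 → [4, 9, 6, 8, 5, 13, 17]
append vals[-1]+vals[3] = 17+8 = 25 → [4, 9, 6, 8, 5, 13, 17, 25]
pop(1) removes 9 → [4, 6, 8, 5, 13, 17, 25]
sum = 78

78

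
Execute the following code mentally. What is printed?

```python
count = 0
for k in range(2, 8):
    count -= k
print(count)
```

-27

k=2: count = 0-2 = -2
k=3: count = (-2)-3 = -5
k=4: count = (-5)-4 = -9
k=5: count = (-9)-5 = -14
k=6: count = (-14)-6 = -20
k=7: count = (-20)-7 = -27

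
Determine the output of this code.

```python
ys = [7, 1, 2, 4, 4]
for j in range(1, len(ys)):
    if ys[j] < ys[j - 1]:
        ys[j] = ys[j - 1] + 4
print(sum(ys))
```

j=1: 1<7, ys[1] = 7+4 = 11 → [7, 11, 2, 4, 4]
j=2: 2<11, ys[2] = 11+4 = 15 → [7, 11, 15, 4, 4]
j=3: 4<15, ys[3] = 15+4 = 19 → [7, 11, 15, 19, 4]
j=4: 4<19, ys[4] = 19+4 = 23 → [7, 11, 15, 19, 23]
sum = 75

75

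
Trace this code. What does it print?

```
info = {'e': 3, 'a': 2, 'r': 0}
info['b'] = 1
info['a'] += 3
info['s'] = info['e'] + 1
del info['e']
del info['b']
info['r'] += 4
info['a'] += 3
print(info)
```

{'a': 8, 'r': 4, 's': 4}

info['b'] = 1 → {'e': 3, 'a': 2, 'r': 0, 'b': 1}
info['a'] = 2+3 = 5 → {'e': 3, 'a': 5, 'r': 0, 'b': 1}
info['s'] = info['e']+1 = 4 → {'e': 3, 'a': 5, 'r': 0, 'b': 1, 's': 4}
del 'e' → {'a': 5, 'r': 0, 'b': 1, 's': 4}
del 'b' → {'a': 5, 'r': 0, 's': 4}
info['r'] = 0+4 = 4 → {'a': 5, 'r': 4, 's': 4}
info['a'] = 5+3 = 8 → {'a': 8, 'r': 4, 's': 4}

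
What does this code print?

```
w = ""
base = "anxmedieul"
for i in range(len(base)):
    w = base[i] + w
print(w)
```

i=0: prepend 'a' → 'a'
i=1: prepend 'n' → 'na'
i=2: prepend 'x' → 'xna'
i=3: prepend 'm' → 'mxna'
i=4: prepend 'e' → 'emxna'
i=5: prepend 'd' → 'demxna'
i=6: prepend 'i' → 'idemxna'
i=7: prepend 'e' → 'eidemxna'
i=8: prepend 'u' → 'ueidemxna'
i=9: prepend 'l' → 'lueidemxna'

lueidemxna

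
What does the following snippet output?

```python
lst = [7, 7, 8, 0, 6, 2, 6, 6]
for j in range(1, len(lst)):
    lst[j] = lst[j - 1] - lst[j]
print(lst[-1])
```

-28

j=1: lst[1] = 7-7 = 0 → [7, 0, 8, 0, 6, 2, 6, 6]
j=2: lst[2] = 0-8 = -8 → [7, 0, -8, 0, 6, 2, 6, 6]
j=3: lst[3] = (-8)-0 = -8 → [7, 0, -8, -8, 6, 2, 6, 6]
j=4: lst[4] = (-8)-6 = -14 → [7, 0, -8, -8, -14, 2, 6, 6]
j=5: lst[5] = (-14)-2 = -16 → [7, 0, -8, -8, -14, -16, 6, 6]
j=6: lst[6] = (-16)-6 = -22 → [7, 0, -8, -8, -14, -16, -22, 6]
j=7: lst[7] = (-22)-6 = -28 → [7, 0, -8, -8, -14, -16, -22, -28]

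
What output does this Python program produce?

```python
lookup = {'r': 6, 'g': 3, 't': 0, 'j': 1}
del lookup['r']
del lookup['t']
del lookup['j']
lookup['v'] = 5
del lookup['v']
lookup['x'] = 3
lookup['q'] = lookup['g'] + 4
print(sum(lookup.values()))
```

del 'r' → {'g': 3, 't': 0, 'j': 1}
del 't' → {'g': 3, 'j': 1}
del 'j' → {'g': 3}
lookup['v'] = 5 → {'g': 3, 'v': 5}
del 'v' → {'g': 3}
lookup['x'] = 3 → {'g': 3, 'x': 3}
lookup['q'] = lookup['g']+4 = 7 → {'g': 3, 'x': 3, 'q': 7}
sum of values = 13

13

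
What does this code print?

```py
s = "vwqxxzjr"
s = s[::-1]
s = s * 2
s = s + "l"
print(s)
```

reverse → 'rjzxxqwv'
repeat ×2 → 'rjzxxqwvrjzxxqwv'
+ 'l' → 'rjzxxqwvrjzxxqwvl'

rjzxxqwvrjzxxqwvl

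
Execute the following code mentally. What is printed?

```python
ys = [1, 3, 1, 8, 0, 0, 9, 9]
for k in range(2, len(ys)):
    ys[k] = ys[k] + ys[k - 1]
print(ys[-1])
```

30

k=2: ys[2] = 1+3 = 4 → [1, 3, 4, 8, 0, 0, 9, 9]
k=3: ys[3] = 8+4 = 12 → [1, 3, 4, 12, 0, 0, 9, 9]
k=4: ys[4] = 0+12 = 12 → [1, 3, 4, 12, 12, 0, 9, 9]
k=5: ys[5] = 0+12 = 12 → [1, 3, 4, 12, 12, 12, 9, 9]
k=6: ys[6] = 9+12 = 21 → [1, 3, 4, 12, 12, 12, 21, 9]
k=7: ys[7] = 9+21 = 30 → [1, 3, 4, 12, 12, 12, 21, 30]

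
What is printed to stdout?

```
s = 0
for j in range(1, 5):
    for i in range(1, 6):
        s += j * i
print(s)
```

150

j=1,i=1: s = 0+1 = 1
j=1,i=2: s = 1+2 = 3
j=1,i=3: s = 3+3 = 6
j=1,i=4: s = 6+4 = 10
j=1,i=5: s = 10+5 = 15
j=2,i=1: s = 15+2 = 17
j=2,i=2: s = 17+4 = 21
j=2,i=3: s = 21+6 = 27
j=2,i=4: s = 27+8 = 35
j=2,i=5: s = 35+10 = 45
j=3,i=1: s = 45+3 = 48
j=3,i=2: s = 48+6 = 54
j=3,i=3: s = 54+9 = 63
j=3,i=4: s = 63+12 = 75
j=3,i=5: s = 75+15 = 90
j=4,i=1: s = 90+4 = 94
j=4,i=2: s = 94+8 = 102
j=4,i=3: s = 102+12 = 114
j=4,i=4: s = 114+16 = 130
j=4,i=5: s = 130+20 = 150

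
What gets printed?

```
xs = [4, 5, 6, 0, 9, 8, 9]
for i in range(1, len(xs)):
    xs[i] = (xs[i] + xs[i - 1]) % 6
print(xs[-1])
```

i=1: xs[1] = (5+4)%6 = 3 → [4, 3, 6, 0, 9, 8, 9]
i=2: xs[2] = (6+3)%6 = 3 → [4, 3, 3, 0, 9, 8, 9]
i=3: xs[3] = (0+3)%6 = 3 → [4, 3, 3, 3, 9, 8, 9]
i=4: xs[4] = (9+3)%6 = 0 → [4, 3, 3, 3, 0, 8, 9]
i=5: xs[5] = (8+0)%6 = 2 → [4, 3, 3, 3, 0, 2, 9]
i=6: xs[6] = (9+2)%6 = 5 → [4, 3, 3, 3, 0, 2, 5]

5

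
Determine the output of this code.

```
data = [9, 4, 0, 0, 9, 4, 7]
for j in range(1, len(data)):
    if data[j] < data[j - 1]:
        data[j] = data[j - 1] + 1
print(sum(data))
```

84

j=1: 4<9, data[1] = 9+1 = 10 → [9, 10, 0, 0, 9, 4, 7]
j=2: 0<10, data[2] = 10+1 = 11 → [9, 10, 11, 0, 9, 4, 7]
j=3: 0<11, data[3] = 11+1 = 12 → [9, 10, 11, 12, 9, 4, 7]
j=4: 9<12, data[4] = 12+1 = 13 → [9, 10, 11, 12, 13, 4, 7]
j=5: 4<13, data[5] = 13+1 = 14 → [9, 10, 11, 12, 13, 14, 7]
j=6: 7<14, data[6] = 14+1 = 15 → [9, 10, 11, 12, 13, 14, 15]
sum = 84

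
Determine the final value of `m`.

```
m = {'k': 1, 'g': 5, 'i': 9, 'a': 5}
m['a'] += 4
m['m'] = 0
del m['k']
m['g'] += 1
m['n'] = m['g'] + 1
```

{'g': 6, 'i': 9, 'a': 9, 'm': 0, 'n': 7}

m['a'] = 5+4 = 9 → {'k': 1, 'g': 5, 'i': 9, 'a': 9}
m['m'] = 0 → {'k': 1, 'g': 5, 'i': 9, 'a': 9, 'm': 0}
del 'k' → {'g': 5, 'i': 9, 'a': 9, 'm': 0}
m['g'] = 5+1 = 6 → {'g': 6, 'i': 9, 'a': 9, 'm': 0}
m['n'] = m['g']+1 = 7 → {'g': 6, 'i': 9, 'a': 9, 'm': 0, 'n': 7}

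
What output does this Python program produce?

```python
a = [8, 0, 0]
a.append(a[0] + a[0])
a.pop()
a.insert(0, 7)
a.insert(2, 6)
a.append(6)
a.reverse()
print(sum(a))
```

27

append a[0]+a[0] = 8+8 = 16 → [8, 0, 0, 16]
pop() removes 16 → [8, 0, 0]
insert 7 at 0 → [7, 8, 0, 0]
insert 6 at 2 → [7, 8, 6, 0, 0]
append 6 → [7, 8, 6, 0, 0, 6]
reverse → [6, 0, 0, 6, 8, 7]
sum = 27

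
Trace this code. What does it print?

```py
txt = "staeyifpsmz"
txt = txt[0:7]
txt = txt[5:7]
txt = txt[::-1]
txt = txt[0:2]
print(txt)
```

slice [0:7] → 'staeyif'
slice [5:7] → 'if'
reverse → 'fi'
slice [0:2] → 'fi'

fi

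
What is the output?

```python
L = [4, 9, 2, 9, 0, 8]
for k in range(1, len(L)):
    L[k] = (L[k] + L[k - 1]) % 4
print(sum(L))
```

8

k=1: L[1] = (9+4)%4 = 1 → [4, 1, 2, 9, 0, 8]
k=2: L[2] = (2+1)%4 = 3 → [4, 1, 3, 9, 0, 8]
k=3: L[3] = (9+3)%4 = 0 → [4, 1, 3, 0, 0, 8]
k=4: L[4] = (0+0)%4 = 0 → [4, 1, 3, 0, 0, 8]
k=5: L[5] = (8+0)%4 = 0 → [4, 1, 3, 0, 0, 0]
sum = 8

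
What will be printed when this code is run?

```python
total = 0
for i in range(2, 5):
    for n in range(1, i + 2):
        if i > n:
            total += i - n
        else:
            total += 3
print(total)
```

28

i=2,n=1: 2>1, total = 0+1 = 1
i=2,n=2: not 2>2, total = 1+3 = 4
i=2,n=3: not 2>3, total = 4+3 = 7
i=3,n=1: 3>1, total = 7+2 = 9
i=3,n=2: 3>2, total = 9+1 = 10
i=3,n=3: not 3>3, total = 10+3 = 13
i=3,n=4: not 3>4, total = 13+3 = 16
i=4,n=1: 4>1, total = 16+3 = 19
i=4,n=2: 4>2, total = 19+2 = 21
i=4,n=3: 4>3, total = 21+1 = 22
i=4,n=4: not 4>4, total = 22+3 = 25
i=4,n=5: not 4>5, total = 25+3 = 28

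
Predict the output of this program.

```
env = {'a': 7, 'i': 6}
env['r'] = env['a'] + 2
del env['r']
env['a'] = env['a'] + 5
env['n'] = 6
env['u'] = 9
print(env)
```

{'a': 12, 'i': 6, 'n': 6, 'u': 9}

env['r'] = env['a']+2 = 9 → {'a': 7, 'i': 6, 'r': 9}
del 'r' → {'a': 7, 'i': 6}
env['a'] = env['a']+5 = 12 → {'a': 12, 'i': 6}
env['n'] = 6 → {'a': 12, 'i': 6, 'n': 6}
env['u'] = 9 → {'a': 12, 'i': 6, 'n': 6, 'u': 9}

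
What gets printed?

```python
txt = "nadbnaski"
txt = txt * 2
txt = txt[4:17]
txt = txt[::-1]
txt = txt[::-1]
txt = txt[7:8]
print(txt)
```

d

repeat ×2 → 'nadbnaskinadbnaski'
slice [4:17] → 'naskinadbnask'
reverse → 'ksanbdaniksan'
reverse → 'naskinadbnask'
slice [7:8] → 'd'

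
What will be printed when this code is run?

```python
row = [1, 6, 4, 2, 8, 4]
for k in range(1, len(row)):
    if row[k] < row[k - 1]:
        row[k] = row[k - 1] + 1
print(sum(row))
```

k=1: 6>=1, unchanged → [1, 6, 4, 2, 8, 4]
k=2: 4<6, row[2] = 6+1 = 7 → [1, 6, 7, 2, 8, 4]
k=3: 2<7, row[3] = 7+1 = 8 → [1, 6, 7, 8, 8, 4]
k=4: 8>=8, unchanged → [1, 6, 7, 8, 8, 4]
k=5: 4<8, row[5] = 8+1 = 9 → [1, 6, 7, 8, 8, 9]
sum = 39

39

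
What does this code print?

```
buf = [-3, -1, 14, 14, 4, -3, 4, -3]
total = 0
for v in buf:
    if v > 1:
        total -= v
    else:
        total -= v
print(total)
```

-26

v=-3: not >1, total = 0-(-3) = 3
v=-1: not >1, total = 3-(-1) = 4
v=14: >1, total = 4-14 = -10
v=14: >1, total = (-10)-14 = -24
v=4: >1, total = (-24)-4 = -28
v=-3: not >1, total = (-28)-(-3) = -25
v=4: >1, total = (-25)-4 = -29
v=-3: not >1, total = (-29)-(-3) = -26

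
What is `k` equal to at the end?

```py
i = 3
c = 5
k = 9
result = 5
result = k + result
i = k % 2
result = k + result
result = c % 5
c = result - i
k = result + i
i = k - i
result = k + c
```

result = 9+5 = 14
i = 9%2 = 1
result = 9+14 = 23
result = 5%5 = 0
c = 0-1 = -1
k = 0+1 = 1
i = 1-1 = 0
result = 1+(-1) = 0

1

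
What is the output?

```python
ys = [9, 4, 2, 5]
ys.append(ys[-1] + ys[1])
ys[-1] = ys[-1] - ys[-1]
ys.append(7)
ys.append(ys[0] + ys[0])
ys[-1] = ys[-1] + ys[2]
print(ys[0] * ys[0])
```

append ys[-1]+ys[1] = 5+4 = 9 → [9, 4, 2, 5, 9]
ys[-1] = ys[-1]-ys[-1] = 9-9 = 0 → [9, 4, 2, 5, 0]
append 7 → [9, 4, 2, 5, 0, 7]
append ys[0]+ys[0] = 9+9 = 18 → [9, 4, 2, 5, 0, 7, 18]
ys[-1] = ys[-1]+ys[2] = 18+2 = 20 → [9, 4, 2, 5, 0, 7, 20]
ys[0]*ys[0] = 9*9 = 81

81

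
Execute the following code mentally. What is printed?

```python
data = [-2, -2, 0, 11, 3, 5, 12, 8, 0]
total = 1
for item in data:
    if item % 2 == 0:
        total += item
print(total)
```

17

item=-2: even, total = 1+(-2) = -1
item=-2: even, total = (-1)+(-2) = -3
item=0: even, total = (-3)+0 = -3
item=11: not even
item=3: not even
item=5: not even
item=12: even, total = (-3)+12 = 9
item=8: even, total = 9+8 = 17
item=0: even, total = 17+0 = 17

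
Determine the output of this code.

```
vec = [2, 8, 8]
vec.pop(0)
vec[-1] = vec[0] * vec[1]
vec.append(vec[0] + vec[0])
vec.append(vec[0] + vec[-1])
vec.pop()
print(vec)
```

pop(0) removes 2 → [8, 8]
vec[-1] = vec[0]*vec[1] = 8*8 = 64 → [8, 64]
append vec[0]+vec[0] = 8+8 = 16 → [8, 64, 16]
append vec[0]+vec[-1] = 8+16 = 24 → [8, 64, 16, 24]
pop() removes 24 → [8, 64, 16]

[8, 64, 16]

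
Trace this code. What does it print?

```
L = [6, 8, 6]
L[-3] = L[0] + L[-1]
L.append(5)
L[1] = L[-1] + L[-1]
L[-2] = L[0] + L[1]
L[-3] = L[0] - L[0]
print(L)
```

[12, 0, 22, 5]

L[-3] = L[0]+L[-1] = 6+6 = 12 → [12, 8, 6]
append 5 → [12, 8, 6, 5]
L[1] = L[-1]+L[-1] = 5+5 = 10 → [12, 10, 6, 5]
L[-2] = L[0]+L[1] = 12+10 = 22 → [12, 10, 22, 5]
L[-3] = L[0]-L[0] = 12-12 = 0 → [12, 0, 22, 5]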